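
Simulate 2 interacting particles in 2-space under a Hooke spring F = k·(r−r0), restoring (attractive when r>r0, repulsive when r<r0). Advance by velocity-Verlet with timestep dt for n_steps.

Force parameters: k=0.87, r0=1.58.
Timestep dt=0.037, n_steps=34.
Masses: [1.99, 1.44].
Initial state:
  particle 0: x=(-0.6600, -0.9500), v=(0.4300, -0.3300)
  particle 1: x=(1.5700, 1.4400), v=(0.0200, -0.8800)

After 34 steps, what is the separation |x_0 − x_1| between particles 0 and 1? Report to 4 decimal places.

1.4195

step 0: x0=(-0.6600, -0.9500) x1=(1.5700, 1.4400)
step 1: x0=(-0.6437, -0.9618) x1=(1.5703, 1.4069)
step 2: x0=(-0.6268, -0.9730) x1=(1.5696, 1.3729)
step 3: x0=(-0.6092, -0.9834) x1=(1.5680, 1.3378)
step 4: x0=(-0.5910, -0.9931) x1=(1.5655, 1.3018)
step 5: x0=(-0.5720, -1.0021) x1=(1.5621, 1.2648)
step 6: x0=(-0.5525, -1.0104) x1=(1.5578, 1.2269)
step 7: x0=(-0.5324, -1.0181) x1=(1.5527, 1.1881)
step 8: x0=(-0.5116, -1.0252) x1=(1.5468, 1.1484)
step 9: x0=(-0.4903, -1.0316) x1=(1.5400, 1.1079)
step 10: x0=(-0.4684, -1.0375) x1=(1.5325, 1.0666)
step 11: x0=(-0.4460, -1.0428) x1=(1.5242, 1.0244)
step 12: x0=(-0.4230, -1.0475) x1=(1.5152, 0.9815)
step 13: x0=(-0.3995, -1.0517) x1=(1.5055, 0.9379)
step 14: x0=(-0.3756, -1.0554) x1=(1.4951, 0.8936)
step 15: x0=(-0.3512, -1.0586) x1=(1.4841, 0.8486)
step 16: x0=(-0.3263, -1.0613) x1=(1.4725, 0.8029)
step 17: x0=(-0.3010, -1.0636) x1=(1.4603, 0.7567)
step 18: x0=(-0.2754, -1.0655) x1=(1.4475, 0.7099)
step 19: x0=(-0.2493, -1.0671) x1=(1.4342, 0.6625)
step 20: x0=(-0.2229, -1.0682) x1=(1.4205, 0.6147)
step 21: x0=(-0.1962, -1.0690) x1=(1.4063, 0.5664)
step 22: x0=(-0.1692, -1.0696) x1=(1.3917, 0.5177)
step 23: x0=(-0.1419, -1.0698) x1=(1.3767, 0.4686)
step 24: x0=(-0.1143, -1.0698) x1=(1.3614, 0.4192)
step 25: x0=(-0.0866, -1.0696) x1=(1.3457, 0.3694)
step 26: x0=(-0.0586, -1.0692) x1=(1.3298, 0.3194)
step 27: x0=(-0.0305, -1.0686) x1=(1.3137, 0.2692)
step 28: x0=(-0.0023, -1.0679) x1=(1.2974, 0.2188)
step 29: x0=(0.0261, -1.0671) x1=(1.2810, 0.1683)
step 30: x0=(0.0545, -1.0662) x1=(1.2644, 0.1176)
step 31: x0=(0.0830, -1.0653) x1=(1.2478, 0.0669)
step 32: x0=(0.1114, -1.0643) x1=(1.2312, 0.0161)
step 33: x0=(0.1399, -1.0634) x1=(1.2145, -0.0346)
step 34: x0=(0.1684, -1.0625) x1=(1.1980, -0.0853)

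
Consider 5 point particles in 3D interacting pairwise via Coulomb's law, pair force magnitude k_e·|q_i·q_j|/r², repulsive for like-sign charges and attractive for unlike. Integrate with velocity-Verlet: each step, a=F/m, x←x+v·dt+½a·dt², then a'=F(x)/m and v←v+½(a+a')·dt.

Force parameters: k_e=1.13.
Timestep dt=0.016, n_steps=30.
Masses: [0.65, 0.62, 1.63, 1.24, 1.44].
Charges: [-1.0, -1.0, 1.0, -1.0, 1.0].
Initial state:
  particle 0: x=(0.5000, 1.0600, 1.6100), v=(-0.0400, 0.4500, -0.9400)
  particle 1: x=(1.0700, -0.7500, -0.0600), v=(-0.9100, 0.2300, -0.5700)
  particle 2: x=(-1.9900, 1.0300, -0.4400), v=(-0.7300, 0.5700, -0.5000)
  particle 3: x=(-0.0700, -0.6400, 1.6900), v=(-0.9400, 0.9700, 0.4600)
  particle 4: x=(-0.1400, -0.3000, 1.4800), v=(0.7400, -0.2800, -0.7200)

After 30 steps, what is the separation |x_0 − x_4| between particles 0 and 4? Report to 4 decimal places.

1.9177

step 0: x0=(0.5000, 1.0600, 1.6100) x1=(1.0700, -0.7500, -0.0600) x2=(-1.9900, 1.0300, -0.4400) x3=(-0.0700, -0.6400, 1.6900) x4=(-0.1400, -0.3000, 1.4800)
step 1: x0=(0.4993, 1.0672, 1.5950) x1=(1.0554, -0.7463, -0.0691) x2=(-2.0017, 1.0391, -0.4480) x3=(-0.0852, -0.6239, 1.6970) x4=(-0.1280, -0.3050, 1.4688)
step 2: x0=(0.4985, 1.0744, 1.5799) x1=(1.0408, -0.7427, -0.0783) x2=(-2.0133, 1.0482, -0.4560) x3=(-0.1006, -0.6067, 1.7032) x4=(-0.1158, -0.3109, 1.4583)
step 3: x0=(0.4977, 1.0816, 1.5649) x1=(1.0262, -0.7390, -0.0876) x2=(-2.0249, 1.0573, -0.4640) x3=(-0.1162, -0.5883, 1.7084) x4=(-0.1035, -0.3178, 1.4487)
step 4: x0=(0.4968, 1.0888, 1.5498) x1=(1.0115, -0.7354, -0.0969) x2=(-2.0365, 1.0664, -0.4719) x3=(-0.1317, -0.5687, 1.7125) x4=(-0.0911, -0.3258, 1.4400)
step 5: x0=(0.4958, 1.0961, 1.5347) x1=(0.9968, -0.7318, -0.1062) x2=(-2.0481, 1.0755, -0.4799) x3=(-0.1472, -0.5481, 1.7153) x4=(-0.0788, -0.3346, 1.4324)
step 6: x0=(0.4947, 1.1033, 1.5197) x1=(0.9821, -0.7282, -0.1155) x2=(-2.0597, 1.0846, -0.4878) x3=(-0.1623, -0.5264, 1.7168) x4=(-0.0668, -0.3443, 1.4260)
step 7: x0=(0.4936, 1.1106, 1.5046) x1=(0.9673, -0.7246, -0.1249) x2=(-2.0712, 1.0937, -0.4957) x3=(-0.1770, -0.5039, 1.7168) x4=(-0.0550, -0.3547, 1.4209)
step 8: x0=(0.4924, 1.1178, 1.4895) x1=(0.9525, -0.7211, -0.1344) x2=(-2.0827, 1.1028, -0.5037) x3=(-0.1912, -0.4807, 1.7153) x4=(-0.0438, -0.3658, 1.4171)
step 9: x0=(0.4912, 1.1251, 1.4744) x1=(0.9377, -0.7175, -0.1438) x2=(-2.0942, 1.1118, -0.5116) x3=(-0.2046, -0.4568, 1.7122) x4=(-0.0332, -0.3773, 1.4146)
step 10: x0=(0.4899, 1.1324, 1.4593) x1=(0.9228, -0.7140, -0.1533) x2=(-2.1057, 1.1209, -0.5195) x3=(-0.2172, -0.4326, 1.7076) x4=(-0.0233, -0.3892, 1.4134)
step 11: x0=(0.4886, 1.1397, 1.4442) x1=(0.9079, -0.7105, -0.1628) x2=(-2.1171, 1.1299, -0.5274) x3=(-0.2288, -0.4083, 1.7015) x4=(-0.0142, -0.4012, 1.4136)
step 12: x0=(0.4873, 1.1471, 1.4291) x1=(0.8929, -0.7071, -0.1723) x2=(-2.1285, 1.1390, -0.5352) x3=(-0.2395, -0.3839, 1.6940) x4=(-0.0059, -0.4131, 1.4149)
step 13: x0=(0.4859, 1.1544, 1.4140) x1=(0.8780, -0.7037, -0.1818) x2=(-2.1399, 1.1480, -0.5431) x3=(-0.2491, -0.3598, 1.6851) x4=(0.0014, -0.4249, 1.4174)
step 14: x0=(0.4845, 1.1619, 1.3989) x1=(0.8629, -0.7003, -0.1913) x2=(-2.1513, 1.1571, -0.5509) x3=(-0.2576, -0.3360, 1.6751) x4=(0.0078, -0.4364, 1.4209)
step 15: x0=(0.4831, 1.1693, 1.3838) x1=(0.8479, -0.6969, -0.2009) x2=(-2.1627, 1.1661, -0.5588) x3=(-0.2651, -0.3127, 1.6641) x4=(0.0133, -0.4475, 1.4252)
step 16: x0=(0.4816, 1.1768, 1.3687) x1=(0.8328, -0.6936, -0.2104) x2=(-2.1740, 1.1751, -0.5666) x3=(-0.2715, -0.2899, 1.6522) x4=(0.0180, -0.4581, 1.4303)
step 17: x0=(0.4802, 1.1843, 1.3535) x1=(0.8177, -0.6903, -0.2200) x2=(-2.1853, 1.1841, -0.5744) x3=(-0.2770, -0.2678, 1.6395) x4=(0.0218, -0.4681, 1.4361)
step 18: x0=(0.4787, 1.1919, 1.3384) x1=(0.8025, -0.6870, -0.2296) x2=(-2.1966, 1.1931, -0.5822) x3=(-0.2816, -0.2465, 1.6262) x4=(0.0248, -0.4774, 1.4424)
step 19: x0=(0.4772, 1.1996, 1.3233) x1=(0.7873, -0.6838, -0.2392) x2=(-2.2078, 1.2021, -0.5900) x3=(-0.2853, -0.2258, 1.6123) x4=(0.0270, -0.4861, 1.4491)
step 20: x0=(0.4758, 1.2073, 1.3082) x1=(0.7721, -0.6807, -0.2488) x2=(-2.2190, 1.2111, -0.5977) x3=(-0.2882, -0.2060, 1.5981) x4=(0.0286, -0.4942, 1.4561)
step 21: x0=(0.4743, 1.2150, 1.2931) x1=(0.7569, -0.6776, -0.2584) x2=(-2.2302, 1.2201, -0.6055) x3=(-0.2905, -0.1870, 1.5835) x4=(0.0295, -0.5016, 1.4635)
step 22: x0=(0.4728, 1.2229, 1.2780) x1=(0.7416, -0.6745, -0.2681) x2=(-2.2414, 1.2291, -0.6132) x3=(-0.2920, -0.1687, 1.5687) x4=(0.0298, -0.5083, 1.4710)
step 23: x0=(0.4713, 1.2308, 1.2630) x1=(0.7263, -0.6715, -0.2777) x2=(-2.2525, 1.2380, -0.6210) x3=(-0.2929, -0.1512, 1.5537) x4=(0.0296, -0.5143, 1.4786)
step 24: x0=(0.4699, 1.2388, 1.2479) x1=(0.7110, -0.6686, -0.2874) x2=(-2.2637, 1.2470, -0.6287) x3=(-0.2933, -0.1345, 1.5387) x4=(0.0289, -0.5196, 1.4864)
step 25: x0=(0.4684, 1.2468, 1.2328) x1=(0.6956, -0.6657, -0.2971) x2=(-2.2747, 1.2559, -0.6364) x3=(-0.2932, -0.1185, 1.5236) x4=(0.0277, -0.5244, 1.4941)
step 26: x0=(0.4670, 1.2550, 1.2177) x1=(0.6803, -0.6628, -0.3068) x2=(-2.2858, 1.2649, -0.6441) x3=(-0.2926, -0.1033, 1.5084) x4=(0.0261, -0.5284, 1.5019)
step 27: x0=(0.4656, 1.2632, 1.2027) x1=(0.6649, -0.6600, -0.3165) x2=(-2.2968, 1.2738, -0.6517) x3=(-0.2916, -0.0888, 1.4933) x4=(0.0241, -0.5319, 1.5096)
step 28: x0=(0.4642, 1.2715, 1.1877) x1=(0.6495, -0.6573, -0.3263) x2=(-2.3079, 1.2827, -0.6594) x3=(-0.2903, -0.0750, 1.4783) x4=(0.0218, -0.5348, 1.5172)
step 29: x0=(0.4628, 1.2799, 1.1726) x1=(0.6341, -0.6546, -0.3360) x2=(-2.3188, 1.2916, -0.6670) x3=(-0.2886, -0.0619, 1.4634) x4=(0.0191, -0.5371, 1.5247)
step 30: x0=(0.4614, 1.2884, 1.1576) x1=(0.6187, -0.6520, -0.3458) x2=(-2.3298, 1.3005, -0.6747) x3=(-0.2866, -0.0494, 1.4486) x4=(0.0162, -0.5388, 1.5322)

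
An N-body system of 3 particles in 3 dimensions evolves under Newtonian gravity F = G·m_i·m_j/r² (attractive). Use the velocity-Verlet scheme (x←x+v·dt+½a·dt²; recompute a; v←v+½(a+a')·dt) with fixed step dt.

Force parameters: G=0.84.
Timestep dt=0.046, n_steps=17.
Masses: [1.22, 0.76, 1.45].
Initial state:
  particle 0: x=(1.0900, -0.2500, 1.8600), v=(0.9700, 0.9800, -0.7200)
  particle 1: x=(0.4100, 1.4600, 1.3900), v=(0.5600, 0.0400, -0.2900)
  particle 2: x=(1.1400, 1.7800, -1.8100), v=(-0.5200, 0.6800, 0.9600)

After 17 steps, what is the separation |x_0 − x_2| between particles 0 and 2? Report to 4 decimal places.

3.0441

step 0: x0=(1.0900, -0.2500, 1.8600) x1=(0.4100, 1.4600, 1.3900) x2=(1.1400, 1.7800, -1.8100)
step 1: x0=(1.1346, -0.2047, 1.8268) x1=(0.4359, 1.4616, 1.3766) x2=(1.1161, 1.8112, -1.7657)
step 2: x0=(1.1790, -0.1590, 1.7933) x1=(0.4621, 1.4626, 1.3632) x2=(1.0921, 1.8424, -1.7212)
step 3: x0=(1.2232, -0.1129, 1.7596) x1=(0.4886, 1.4631, 1.3496) x2=(1.0681, 1.8735, -1.6765)
step 4: x0=(1.2673, -0.0663, 1.7257) x1=(0.5154, 1.4631, 1.3359) x2=(1.0441, 1.9045, -1.6314)
step 5: x0=(1.3111, -0.0192, 1.6915) x1=(0.5425, 1.4624, 1.3221) x2=(1.0201, 1.9354, -1.5862)
step 6: x0=(1.3548, 0.0284, 1.6571) x1=(0.5701, 1.4612, 1.3082) x2=(0.9961, 1.9662, -1.5406)
step 7: x0=(1.3982, 0.0764, 1.6224) x1=(0.5981, 1.4593, 1.2942) x2=(0.9720, 1.9969, -1.4948)
step 8: x0=(1.4413, 0.1250, 1.5875) x1=(0.6265, 1.4568, 1.2800) x2=(0.9480, 2.0275, -1.4487)
step 9: x0=(1.4841, 0.1742, 1.5523) x1=(0.6553, 1.4537, 1.2657) x2=(0.9239, 2.0580, -1.4022)
step 10: x0=(1.5266, 0.2239, 1.5168) x1=(0.6847, 1.4499, 1.2512) x2=(0.8999, 2.0883, -1.3555)
step 11: x0=(1.5687, 0.2742, 1.4810) x1=(0.7147, 1.4454, 1.2365) x2=(0.8759, 2.1185, -1.3084)
step 12: x0=(1.6105, 0.3252, 1.4450) x1=(0.7452, 1.4402, 1.2217) x2=(0.8519, 2.1485, -1.2610)
step 13: x0=(1.6517, 0.3768, 1.4086) x1=(0.7764, 1.4343, 1.2066) x2=(0.8279, 2.1784, -1.2132)
step 14: x0=(1.6925, 0.4290, 1.3720) x1=(0.8084, 1.4276, 1.1913) x2=(0.8040, 2.2081, -1.1651)
step 15: x0=(1.7327, 0.4819, 1.3351) x1=(0.8411, 1.4202, 1.1758) x2=(0.7802, 2.2376, -1.1165)
step 16: x0=(1.7723, 0.5356, 1.2979) x1=(0.8747, 1.4120, 1.1600) x2=(0.7564, 2.2670, -1.0677)
step 17: x0=(1.8112, 0.5900, 1.2603) x1=(0.9092, 1.4030, 1.1440) x2=(0.7327, 2.2961, -1.0184)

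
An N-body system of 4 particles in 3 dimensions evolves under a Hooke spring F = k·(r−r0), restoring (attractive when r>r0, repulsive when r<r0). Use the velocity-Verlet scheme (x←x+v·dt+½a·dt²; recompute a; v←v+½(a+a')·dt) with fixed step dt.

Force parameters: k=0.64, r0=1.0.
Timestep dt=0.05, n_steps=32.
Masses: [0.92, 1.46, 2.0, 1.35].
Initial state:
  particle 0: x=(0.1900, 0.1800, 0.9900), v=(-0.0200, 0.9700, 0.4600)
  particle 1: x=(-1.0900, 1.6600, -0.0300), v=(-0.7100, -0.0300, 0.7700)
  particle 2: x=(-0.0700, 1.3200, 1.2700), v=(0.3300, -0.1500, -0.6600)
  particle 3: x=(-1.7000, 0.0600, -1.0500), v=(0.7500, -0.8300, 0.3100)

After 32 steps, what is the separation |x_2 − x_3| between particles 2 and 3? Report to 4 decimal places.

step 0: x0=(0.1900, 0.1800, 0.9900) x1=(-1.0900, 1.6600, -0.0300) x2=(-0.0700, 1.3200, 1.2700) x3=(-1.7000, 0.0600, -1.0500)
step 1: x0=(0.1873, 0.2293, 1.0114) x1=(-1.1251, 1.6575, 0.0088) x2=(-0.0541, 1.3121, 1.2361) x3=(-1.6609, 0.0195, -1.0325)
step 2: x0=(0.1813, 0.2799, 1.0297) x1=(-1.1592, 1.6532, 0.0482) x2=(-0.0394, 1.3036, 1.2006) x3=(-1.6189, -0.0188, -1.0110)
step 3: x0=(0.1720, 0.3316, 1.0448) x1=(-1.1922, 1.6469, 0.0881) x2=(-0.0258, 1.2944, 1.1636) x3=(-1.5740, -0.0548, -0.9856)
step 4: x0=(0.1595, 0.3841, 1.0568) x1=(-1.2243, 1.6388, 0.1283) x2=(-0.0135, 1.2846, 1.1251) x3=(-1.5263, -0.0885, -0.9563)
step 5: x0=(0.1440, 0.4370, 1.0657) x1=(-1.2552, 1.6289, 0.1689) x2=(-0.0023, 1.2742, 1.0852) x3=(-1.4760, -0.1196, -0.9233)
step 6: x0=(0.1255, 0.4902, 1.0717) x1=(-1.2849, 1.6171, 0.2098) x2=(0.0077, 1.2634, 1.0439) x3=(-1.4232, -0.1482, -0.8866)
step 7: x0=(0.1042, 0.5433, 1.0749) x1=(-1.3134, 1.6036, 0.2508) x2=(0.0166, 1.2521, 1.0015) x3=(-1.3681, -0.1742, -0.8463)
step 8: x0=(0.0803, 0.5960, 1.0754) x1=(-1.3407, 1.5884, 0.2919) x2=(0.0244, 1.2404, 0.9578) x3=(-1.3110, -0.1976, -0.8025)
step 9: x0=(0.0537, 0.6481, 1.0735) x1=(-1.3667, 1.5714, 0.3331) x2=(0.0311, 1.2284, 0.9131) x3=(-1.2518, -0.2181, -0.7555)
step 10: x0=(0.0248, 0.6995, 1.0692) x1=(-1.3913, 1.5529, 0.3743) x2=(0.0367, 1.2160, 0.8673) x3=(-1.1910, -0.2360, -0.7054)
step 11: x0=(-0.0065, 0.7498, 1.0630) x1=(-1.4146, 1.5328, 0.4154) x2=(0.0414, 1.2034, 0.8204) x3=(-1.1285, -0.2511, -0.6522)
step 12: x0=(-0.0400, 0.7990, 1.0550) x1=(-1.4365, 1.5112, 0.4563) x2=(0.0452, 1.1906, 0.7726) x3=(-1.0647, -0.2633, -0.5963)
step 13: x0=(-0.0756, 0.8470, 1.0455) x1=(-1.4570, 1.4881, 0.4970) x2=(0.0481, 1.1775, 0.7239) x3=(-0.9997, -0.2729, -0.5377)
step 14: x0=(-0.1133, 0.8938, 1.0348) x1=(-1.4761, 1.4636, 0.5374) x2=(0.0502, 1.1642, 0.6742) x3=(-0.9337, -0.2797, -0.4766)
step 15: x0=(-0.1528, 0.9393, 1.0231) x1=(-1.4937, 1.4378, 0.5775) x2=(0.0516, 1.1506, 0.6237) x3=(-0.8670, -0.2838, -0.4133)
step 16: x0=(-0.1941, 0.9836, 1.0105) x1=(-1.5099, 1.4107, 0.6172) x2=(0.0524, 1.1366, 0.5725) x3=(-0.7996, -0.2853, -0.3479)
step 17: x0=(-0.2370, 1.0269, 0.9973) x1=(-1.5246, 1.3824, 0.6565) x2=(0.0526, 1.1223, 0.5206) x3=(-0.7319, -0.2842, -0.2806)
step 18: x0=(-0.2812, 1.0692, 0.9836) x1=(-1.5378, 1.3529, 0.6953) x2=(0.0522, 1.1077, 0.4682) x3=(-0.6639, -0.2806, -0.2115)
step 19: x0=(-0.3267, 1.1104, 0.9693) x1=(-1.5495, 1.3223, 0.7335) x2=(0.0512, 1.0927, 0.4154) x3=(-0.5960, -0.2746, -0.1410)
step 20: x0=(-0.3732, 1.1507, 0.9545) x1=(-1.5597, 1.2907, 0.7712) x2=(0.0497, 1.0773, 0.3623) x3=(-0.5282, -0.2662, -0.0691)
step 21: x0=(-0.4204, 1.1900, 0.9393) x1=(-1.5684, 1.2581, 0.8083) x2=(0.0476, 1.0617, 0.3090) x3=(-0.4607, -0.2557, 0.0040)
step 22: x0=(-0.4681, 1.2283, 0.9237) x1=(-1.5755, 1.2245, 0.8447) x2=(0.0450, 1.0457, 0.2557) x3=(-0.3936, -0.2431, 0.0782)
step 23: x0=(-0.5161, 1.2656, 0.9076) x1=(-1.5812, 1.1901, 0.8804) x2=(0.0418, 1.0295, 0.2024) x3=(-0.3272, -0.2284, 0.1533)
step 24: x0=(-0.5642, 1.3019, 0.8911) x1=(-1.5853, 1.1548, 0.9154) x2=(0.0380, 1.0131, 0.1494) x3=(-0.2615, -0.2118, 0.2293)
step 25: x0=(-0.6121, 1.3371, 0.8741) x1=(-1.5878, 1.1186, 0.9497) x2=(0.0336, 0.9965, 0.0966) x3=(-0.1967, -0.1934, 0.3059)
step 26: x0=(-0.6596, 1.3712, 0.8567) x1=(-1.5887, 1.0817, 0.9831) x2=(0.0285, 0.9799, 0.0442) x3=(-0.1329, -0.1731, 0.3832)
step 27: x0=(-0.7066, 1.4041, 0.8387) x1=(-1.5881, 1.0440, 1.0158) x2=(0.0227, 0.9631, -0.0077) x3=(-0.0701, -0.1512, 0.4609)
step 28: x0=(-0.7529, 1.4357, 0.8202) x1=(-1.5858, 1.0056, 1.0476) x2=(0.0162, 0.9463, -0.0591) x3=(-0.0085, -0.1275, 0.5391)
step 29: x0=(-0.7983, 1.4661, 0.8012) x1=(-1.5818, 0.9666, 1.0786) x2=(0.0089, 0.9294, -0.1098) x3=(0.0517, -0.1021, 0.6176)
step 30: x0=(-0.8426, 1.4950, 0.7816) x1=(-1.5761, 0.9269, 1.1086) x2=(0.0009, 0.9125, -0.1597) x3=(0.1105, -0.0750, 0.6963)
step 31: x0=(-0.8857, 1.5225, 0.7615) x1=(-1.5686, 0.8867, 1.1378) x2=(-0.0080, 0.8955, -0.2087) x3=(0.1678, -0.0462, 0.7751)
step 32: x0=(-0.9275, 1.5483, 0.7408) x1=(-1.5592, 0.8459, 1.1660) x2=(-0.0177, 0.8784, -0.2567) x3=(0.2234, -0.0156, 0.8537)

1.4458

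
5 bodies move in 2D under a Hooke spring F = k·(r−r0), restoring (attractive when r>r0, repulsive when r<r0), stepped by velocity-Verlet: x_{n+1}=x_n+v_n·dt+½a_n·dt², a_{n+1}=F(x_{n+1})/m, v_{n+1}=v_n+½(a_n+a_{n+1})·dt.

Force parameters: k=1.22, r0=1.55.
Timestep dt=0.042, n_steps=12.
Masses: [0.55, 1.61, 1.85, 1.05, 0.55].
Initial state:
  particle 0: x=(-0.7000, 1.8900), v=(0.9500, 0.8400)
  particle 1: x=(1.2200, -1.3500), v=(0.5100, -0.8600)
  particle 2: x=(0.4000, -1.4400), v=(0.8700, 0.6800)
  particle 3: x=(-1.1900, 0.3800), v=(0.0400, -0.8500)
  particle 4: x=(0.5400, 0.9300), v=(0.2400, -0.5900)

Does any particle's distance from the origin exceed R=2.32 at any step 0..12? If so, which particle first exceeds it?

step 0: x0=(-0.7000, 1.8900) x1=(1.2200, -1.3500) x2=(0.4000, -1.4400) x3=(-1.1900, 0.3800) x4=(0.5400, 0.9300)
step 1: x0=(-0.6567, 1.9178) x1=(1.2402, -1.3837) x2=(0.4355, -1.4095) x3=(-1.1863, 0.3429) x4=(0.5499, 0.9019)
step 2: x0=(-0.6066, 1.9302) x1=(1.2581, -1.4126) x2=(0.4687, -1.3754) x3=(-1.1784, 0.3032) x4=(0.5595, 0.8675)
step 3: x0=(-0.5501, 1.9270) x1=(1.2735, -1.4367) x2=(0.4998, -1.3375) x3=(-1.1663, 0.2612) x4=(0.5689, 0.8269)
step 4: x0=(-0.4873, 1.9080) x1=(1.2867, -1.4561) x2=(0.5287, -1.2962) x3=(-1.1500, 0.2171) x4=(0.5781, 0.7806)
step 5: x0=(-0.4186, 1.8736) x1=(1.2976, -1.4710) x2=(0.5555, -1.2515) x3=(-1.1296, 0.1710) x4=(0.5871, 0.7289)
step 6: x0=(-0.3444, 1.8240) x1=(1.3063, -1.4816) x2=(0.5802, -1.2036) x3=(-1.1050, 0.1232) x4=(0.5962, 0.6723)
step 7: x0=(-0.2654, 1.7599) x1=(1.3129, -1.4880) x2=(0.6030, -1.1528) x3=(-1.0765, 0.0738) x4=(0.6054, 0.6113)
step 8: x0=(-0.1819, 1.6822) x1=(1.3174, -1.4907) x2=(0.6241, -1.0993) x3=(-1.0441, 0.0231) x4=(0.6149, 0.5464)
step 9: x0=(-0.0947, 1.5919) x1=(1.3201, -1.4897) x2=(0.6434, -1.0435) x3=(-1.0081, -0.0288) x4=(0.6248, 0.4782)
step 10: x0=(-0.0042, 1.4902) x1=(1.3209, -1.4856) x2=(0.6613, -0.9857) x3=(-0.9687, -0.0818) x4=(0.6353, 0.4071)
step 11: x0=(0.0888, 1.3787) x1=(1.3201, -1.4786) x2=(0.6779, -0.9263) x3=(-0.9262, -0.1358) x4=(0.6465, 0.3338)
step 12: x0=(0.1838, 1.2587) x1=(1.3178, -1.4690) x2=(0.6935, -0.8656) x3=(-0.8809, -0.1906) x4=(0.6585, 0.2589)

no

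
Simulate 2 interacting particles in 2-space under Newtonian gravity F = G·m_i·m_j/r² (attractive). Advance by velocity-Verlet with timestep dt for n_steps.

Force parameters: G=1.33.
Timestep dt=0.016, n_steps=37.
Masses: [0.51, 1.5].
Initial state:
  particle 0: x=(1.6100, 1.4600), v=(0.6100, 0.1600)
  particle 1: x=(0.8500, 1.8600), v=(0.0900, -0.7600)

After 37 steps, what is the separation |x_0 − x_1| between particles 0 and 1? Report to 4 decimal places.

0.4188

step 0: x0=(1.6100, 1.4600) x1=(0.8500, 1.8600)
step 1: x0=(1.6195, 1.4627) x1=(0.8515, 1.8478)
step 2: x0=(1.6283, 1.4658) x1=(0.8533, 1.8355)
step 3: x0=(1.6365, 1.4691) x1=(0.8553, 1.8230)
step 4: x0=(1.6441, 1.4727) x1=(0.8574, 1.8105)
step 5: x0=(1.6510, 1.4766) x1=(0.8598, 1.7979)
step 6: x0=(1.6573, 1.4807) x1=(0.8625, 1.7852)
step 7: x0=(1.6629, 1.4852) x1=(0.8653, 1.7724)
step 8: x0=(1.6679, 1.4898) x1=(0.8684, 1.7596)
step 9: x0=(1.6722, 1.4947) x1=(0.8717, 1.7466)
step 10: x0=(1.6758, 1.4998) x1=(0.8752, 1.7336)
step 11: x0=(1.6786, 1.5051) x1=(0.8790, 1.7205)
step 12: x0=(1.6808, 1.5106) x1=(0.8830, 1.7073)
step 13: x0=(1.6822, 1.5162) x1=(0.8873, 1.6941)
step 14: x0=(1.6829, 1.5221) x1=(0.8918, 1.6808)
step 15: x0=(1.6828, 1.5281) x1=(0.8966, 1.6675)
step 16: x0=(1.6820, 1.5342) x1=(0.9017, 1.6541)
step 17: x0=(1.6803, 1.5405) x1=(0.9070, 1.6407)
step 18: x0=(1.6778, 1.5469) x1=(0.9126, 1.6273)
step 19: x0=(1.6744, 1.5533) x1=(0.9185, 1.6138)
step 20: x0=(1.6701, 1.5598) x1=(0.9247, 1.6003)
step 21: x0=(1.6649, 1.5664) x1=(0.9312, 1.5867)
step 22: x0=(1.6588, 1.5730) x1=(0.9381, 1.5732)
step 23: x0=(1.6517, 1.5796) x1=(0.9453, 1.5597)
step 24: x0=(1.6436, 1.5862) x1=(0.9528, 1.5461)
step 25: x0=(1.6344, 1.5927) x1=(0.9607, 1.5326)
step 26: x0=(1.6241, 1.5992) x1=(0.9689, 1.5192)
step 27: x0=(1.6126, 1.6054) x1=(0.9776, 1.5057)
step 28: x0=(1.5999, 1.6115) x1=(0.9867, 1.4924)
step 29: x0=(1.5859, 1.6173) x1=(0.9962, 1.4791)
step 30: x0=(1.5706, 1.6229) x1=(1.0062, 1.4659)
step 31: x0=(1.5538, 1.6280) x1=(1.0166, 1.4529)
step 32: x0=(1.5355, 1.6326) x1=(1.0276, 1.4400)
step 33: x0=(1.5156, 1.6366) x1=(1.0391, 1.4274)
step 34: x0=(1.4940, 1.6399) x1=(1.0512, 1.4150)
step 35: x0=(1.4705, 1.6422) x1=(1.0640, 1.4029)
step 36: x0=(1.4450, 1.6433) x1=(1.0774, 1.3912)
step 37: x0=(1.4175, 1.6430) x1=(1.0915, 1.3801)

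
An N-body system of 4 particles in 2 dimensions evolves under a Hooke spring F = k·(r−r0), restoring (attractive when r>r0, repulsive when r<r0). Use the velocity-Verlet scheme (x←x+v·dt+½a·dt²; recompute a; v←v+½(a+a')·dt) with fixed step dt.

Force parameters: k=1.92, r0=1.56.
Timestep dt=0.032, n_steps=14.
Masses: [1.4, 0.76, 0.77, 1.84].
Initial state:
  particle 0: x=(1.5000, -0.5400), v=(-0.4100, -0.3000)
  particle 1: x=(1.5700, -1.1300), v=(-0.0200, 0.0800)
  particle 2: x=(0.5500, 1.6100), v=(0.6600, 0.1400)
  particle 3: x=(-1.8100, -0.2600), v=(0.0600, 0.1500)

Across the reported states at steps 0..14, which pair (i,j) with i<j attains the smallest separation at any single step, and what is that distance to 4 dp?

step 0: x0=(1.5000, -0.5400) x1=(1.5700, -1.1300) x2=(0.5500, 1.6100) x3=(-1.8100, -0.2600)
step 1: x0=(1.4853, -0.5483) x1=(1.5665, -1.1264) x2=(0.5707, 1.6108) x3=(-1.8055, -0.2551)
step 2: x0=(1.4676, -0.5540) x1=(1.5573, -1.1208) x2=(0.5904, 1.6042) x3=(-1.7960, -0.2498)
step 3: x0=(1.4469, -0.5572) x1=(1.5426, -1.1132) x2=(0.6090, 1.5902) x3=(-1.7814, -0.2443)
step 4: x0=(1.4232, -0.5577) x1=(1.5225, -1.1037) x2=(0.6265, 1.5691) x3=(-1.7619, -0.2385)
step 5: x0=(1.3966, -0.5557) x1=(1.4973, -1.0925) x2=(0.6427, 1.5411) x3=(-1.7375, -0.2325)
step 6: x0=(1.3672, -0.5512) x1=(1.4671, -1.0797) x2=(0.6576, 1.5063) x3=(-1.7084, -0.2263)
step 7: x0=(1.3351, -0.5442) x1=(1.4322, -1.0656) x2=(0.6710, 1.4652) x3=(-1.6746, -0.2198)
step 8: x0=(1.3004, -0.5349) x1=(1.3929, -1.0502) x2=(0.6829, 1.4181) x3=(-1.6365, -0.2131)
step 9: x0=(1.2633, -0.5232) x1=(1.3493, -1.0339) x2=(0.6932, 1.3655) x3=(-1.5941, -0.2063)
step 10: x0=(1.2240, -0.5094) x1=(1.3018, -1.0168) x2=(0.7019, 1.3078) x3=(-1.5477, -0.1993)
step 11: x0=(1.1826, -0.4934) x1=(1.2508, -0.9993) x2=(0.7090, 1.2456) x3=(-1.4976, -0.1922)
step 12: x0=(1.1394, -0.4755) x1=(1.1963, -0.9817) x2=(0.7143, 1.1794) x3=(-1.4439, -0.1850)
step 13: x0=(1.0944, -0.4558) x1=(1.1389, -0.9643) x2=(0.7180, 1.1099) x3=(-1.3870, -0.1777)
step 14: x0=(1.0481, -0.4343) x1=(1.0787, -0.9473) x2=(0.7200, 1.0377) x3=(-1.3272, -0.1704)

pair (0,1), distance 0.5094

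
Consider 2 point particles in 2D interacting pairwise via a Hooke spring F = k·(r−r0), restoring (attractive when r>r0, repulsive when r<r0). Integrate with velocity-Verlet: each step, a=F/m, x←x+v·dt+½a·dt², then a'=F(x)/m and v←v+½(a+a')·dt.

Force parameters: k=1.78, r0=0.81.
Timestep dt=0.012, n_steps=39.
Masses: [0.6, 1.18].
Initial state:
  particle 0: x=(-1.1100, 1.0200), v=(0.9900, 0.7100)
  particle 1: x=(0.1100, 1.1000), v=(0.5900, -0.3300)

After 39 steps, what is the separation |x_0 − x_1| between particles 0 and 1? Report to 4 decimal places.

0.9596

step 0: x0=(-1.1100, 1.0200) x1=(0.1100, 1.1000)
step 1: x0=(-1.0980, 1.0285) x1=(0.1170, 1.0960)
step 2: x0=(-1.0859, 1.0371) x1=(0.1240, 1.0921)
step 3: x0=(-1.0736, 1.0456) x1=(0.1308, 1.0881)
step 4: x0=(-1.0611, 1.0542) x1=(0.1376, 1.0841)
step 5: x0=(-1.0484, 1.0627) x1=(0.1443, 1.0801)
step 6: x0=(-1.0356, 1.0713) x1=(0.1509, 1.0762)
step 7: x0=(-1.0227, 1.0798) x1=(0.1574, 1.0722)
step 8: x0=(-1.0095, 1.0884) x1=(0.1639, 1.0682)
step 9: x0=(-0.9963, 1.0969) x1=(0.1702, 1.0642)
step 10: x0=(-0.9828, 1.1055) x1=(0.1765, 1.0603)
step 11: x0=(-0.9692, 1.1140) x1=(0.1827, 1.0563)
step 12: x0=(-0.9555, 1.1226) x1=(0.1889, 1.0523)
step 13: x0=(-0.9416, 1.1311) x1=(0.1949, 1.0484)
step 14: x0=(-0.9276, 1.1396) x1=(0.2009, 1.0444)
step 15: x0=(-0.9134, 1.1481) x1=(0.2069, 1.0404)
step 16: x0=(-0.8992, 1.1566) x1=(0.2127, 1.0365)
step 17: x0=(-0.8847, 1.1651) x1=(0.2185, 1.0326)
step 18: x0=(-0.8702, 1.1735) x1=(0.2242, 1.0286)
step 19: x0=(-0.8555, 1.1820) x1=(0.2299, 1.0247)
step 20: x0=(-0.8407, 1.1904) x1=(0.2355, 1.0208)
step 21: x0=(-0.8258, 1.1988) x1=(0.2410, 1.0169)
step 22: x0=(-0.8108, 1.2072) x1=(0.2465, 1.0130)
step 23: x0=(-0.7956, 1.2156) x1=(0.2519, 1.0091)
step 24: x0=(-0.7804, 1.2239) x1=(0.2573, 1.0052)
step 25: x0=(-0.7650, 1.2322) x1=(0.2626, 1.0014)
step 26: x0=(-0.7496, 1.2406) x1=(0.2679, 0.9975)
step 27: x0=(-0.7340, 1.2488) x1=(0.2731, 0.9937)
step 28: x0=(-0.7184, 1.2571) x1=(0.2783, 0.9899)
step 29: x0=(-0.7027, 1.2653) x1=(0.2834, 0.9861)
step 30: x0=(-0.6868, 1.2735) x1=(0.2885, 0.9823)
step 31: x0=(-0.6709, 1.2817) x1=(0.2935, 0.9785)
step 32: x0=(-0.6549, 1.2899) x1=(0.2985, 0.9747)
step 33: x0=(-0.6389, 1.2980) x1=(0.3034, 0.9709)
step 34: x0=(-0.6227, 1.3061) x1=(0.3083, 0.9672)
step 35: x0=(-0.6065, 1.3142) x1=(0.3132, 0.9634)
step 36: x0=(-0.5902, 1.3222) x1=(0.3180, 0.9597)
step 37: x0=(-0.5739, 1.3302) x1=(0.3229, 0.9560)
step 38: x0=(-0.5574, 1.3382) x1=(0.3276, 0.9523)
step 39: x0=(-0.5410, 1.3462) x1=(0.3324, 0.9486)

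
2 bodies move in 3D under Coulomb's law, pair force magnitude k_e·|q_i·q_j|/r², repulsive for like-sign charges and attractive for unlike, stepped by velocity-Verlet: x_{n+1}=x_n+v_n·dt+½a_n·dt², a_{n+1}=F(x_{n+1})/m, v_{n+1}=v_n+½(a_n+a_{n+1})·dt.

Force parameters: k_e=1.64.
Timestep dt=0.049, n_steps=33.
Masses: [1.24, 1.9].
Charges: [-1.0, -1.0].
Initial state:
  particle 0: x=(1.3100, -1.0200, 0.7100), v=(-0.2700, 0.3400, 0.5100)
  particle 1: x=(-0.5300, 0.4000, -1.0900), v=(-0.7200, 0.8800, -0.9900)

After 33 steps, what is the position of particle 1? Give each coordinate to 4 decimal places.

(-1.7426, 1.8620, -2.7477)

step 0: x0=(1.3100, -1.0200, 0.7100) x1=(-0.5300, 0.4000, -1.0900)
step 1: x0=(1.2969, -1.0034, 0.7351) x1=(-0.5654, 0.4432, -1.1386)
step 2: x0=(1.2840, -0.9870, 0.7604) x1=(-0.6009, 0.4865, -1.1873)
step 3: x0=(1.2713, -0.9708, 0.7860) x1=(-0.6365, 0.5299, -1.2362)
step 4: x0=(1.2588, -0.9547, 0.8117) x1=(-0.6722, 0.5733, -1.2852)
step 5: x0=(1.2465, -0.9387, 0.8376) x1=(-0.7081, 0.6169, -1.3343)
step 6: x0=(1.2343, -0.9229, 0.8637) x1=(-0.7441, 0.6606, -1.3835)
step 7: x0=(1.2223, -0.9072, 0.8900) x1=(-0.7802, 0.7044, -1.4329)
step 8: x0=(1.2105, -0.8917, 0.9165) x1=(-0.8164, 0.7482, -1.4824)
step 9: x0=(1.1988, -0.8762, 0.9432) x1=(-0.8527, 0.7921, -1.5320)
step 10: x0=(1.1872, -0.8609, 0.9700) x1=(-0.8890, 0.8361, -1.5817)
step 11: x0=(1.1758, -0.8457, 0.9970) x1=(-0.9255, 0.8802, -1.6315)
step 12: x0=(1.1645, -0.8306, 1.0241) x1=(-0.9620, 0.9243, -1.6814)
step 13: x0=(1.1533, -0.8155, 1.0514) x1=(-0.9986, 0.9685, -1.7314)
step 14: x0=(1.1423, -0.8006, 1.0788) x1=(-1.0353, 1.0127, -1.7815)
step 15: x0=(1.1313, -0.7857, 1.1064) x1=(-1.0721, 1.0570, -1.8317)
step 16: x0=(1.1204, -0.7710, 1.1341) x1=(-1.1089, 1.1014, -1.8820)
step 17: x0=(1.1097, -0.7563, 1.1619) x1=(-1.1458, 1.1458, -1.9323)
step 18: x0=(1.0990, -0.7417, 1.1899) x1=(-1.1827, 1.1902, -1.9828)
step 19: x0=(1.0884, -0.7272, 1.2180) x1=(-1.2198, 1.2348, -2.0333)
step 20: x0=(1.0779, -0.7127, 1.2461) x1=(-1.2568, 1.2793, -2.0839)
step 21: x0=(1.0675, -0.6983, 1.2745) x1=(-1.2939, 1.3239, -2.1346)
step 22: x0=(1.0571, -0.6840, 1.3029) x1=(-1.3311, 1.3686, -2.1853)
step 23: x0=(1.0468, -0.6697, 1.3314) x1=(-1.3683, 1.4132, -2.2362)
step 24: x0=(1.0366, -0.6555, 1.3600) x1=(-1.4055, 1.4580, -2.2870)
step 25: x0=(1.0265, -0.6414, 1.3888) x1=(-1.4428, 1.5027, -2.3380)
step 26: x0=(1.0164, -0.6273, 1.4176) x1=(-1.4802, 1.5475, -2.3890)
step 27: x0=(1.0064, -0.6133, 1.4465) x1=(-1.5176, 1.5924, -2.4401)
step 28: x0=(0.9965, -0.5993, 1.4755) x1=(-1.5550, 1.6372, -2.4912)
step 29: x0=(0.9866, -0.5853, 1.5046) x1=(-1.5924, 1.6821, -2.5424)
step 30: x0=(0.9767, -0.5715, 1.5338) x1=(-1.6299, 1.7270, -2.5937)
step 31: x0=(0.9669, -0.5576, 1.5631) x1=(-1.6674, 1.7720, -2.6450)
step 32: x0=(0.9572, -0.5438, 1.5924) x1=(-1.7050, 1.8170, -2.6963)
step 33: x0=(0.9475, -0.5301, 1.6219) x1=(-1.7426, 1.8620, -2.7477)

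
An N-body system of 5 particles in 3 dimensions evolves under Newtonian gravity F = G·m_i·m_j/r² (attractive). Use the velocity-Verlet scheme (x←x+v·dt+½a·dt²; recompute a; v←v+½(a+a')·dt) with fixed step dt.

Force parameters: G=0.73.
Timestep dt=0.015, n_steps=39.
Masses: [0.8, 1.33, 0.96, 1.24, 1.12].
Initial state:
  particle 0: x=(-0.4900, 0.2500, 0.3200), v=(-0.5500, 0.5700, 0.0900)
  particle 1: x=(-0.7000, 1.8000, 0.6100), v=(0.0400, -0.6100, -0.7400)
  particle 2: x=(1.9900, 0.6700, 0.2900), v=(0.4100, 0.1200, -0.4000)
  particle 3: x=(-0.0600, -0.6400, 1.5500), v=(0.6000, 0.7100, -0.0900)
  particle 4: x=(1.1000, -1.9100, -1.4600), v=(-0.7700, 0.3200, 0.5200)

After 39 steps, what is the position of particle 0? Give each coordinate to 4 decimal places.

step 0: x0=(-0.4900, 0.2500, 0.3200) x1=(-0.7000, 1.8000, 0.6100) x2=(1.9900, 0.6700, 0.2900) x3=(-0.0600, -0.6400, 1.5500) x4=(1.1000, -1.9100, -1.4600)
step 1: x0=(-0.4982, 0.2586, 0.3214) x1=(-0.6994, 1.7908, 0.5989) x2=(1.9961, 0.6718, 0.2840) x3=(-0.0510, -0.6293, 1.5486) x4=(1.0884, -1.9052, -1.4522)
step 2: x0=(-0.5064, 0.2672, 0.3228) x1=(-0.6987, 1.7815, 0.5878) x2=(2.0022, 0.6736, 0.2780) x3=(-0.0420, -0.6186, 1.5472) x4=(1.0769, -1.9003, -1.4443)
step 3: x0=(-0.5145, 0.2758, 0.3244) x1=(-0.6980, 1.7721, 0.5767) x2=(2.0081, 0.6753, 0.2720) x3=(-0.0330, -0.6078, 1.5456) x4=(1.0653, -1.8954, -1.4364)
step 4: x0=(-0.5226, 0.2845, 0.3260) x1=(-0.6973, 1.7627, 0.5656) x2=(2.0140, 0.6770, 0.2660) x3=(-0.0240, -0.5969, 1.5440) x4=(1.0537, -1.8905, -1.4285)
step 5: x0=(-0.5307, 0.2932, 0.3276) x1=(-0.6966, 1.7531, 0.5544) x2=(2.0199, 0.6787, 0.2601) x3=(-0.0150, -0.5860, 1.5423) x4=(1.0421, -1.8856, -1.4206)
step 6: x0=(-0.5387, 0.3019, 0.3293) x1=(-0.6958, 1.7434, 0.5433) x2=(2.0257, 0.6804, 0.2541) x3=(-0.0060, -0.5750, 1.5405) x4=(1.0305, -1.8806, -1.4126)
step 7: x0=(-0.5466, 0.3107, 0.3311) x1=(-0.6950, 1.7336, 0.5322) x2=(2.0314, 0.6821, 0.2482) x3=(0.0029, -0.5639, 1.5387) x4=(1.0189, -1.8755, -1.4046)
step 8: x0=(-0.5545, 0.3196, 0.3330) x1=(-0.6941, 1.7238, 0.5211) x2=(2.0370, 0.6837, 0.2422) x3=(0.0119, -0.5528, 1.5368) x4=(1.0072, -1.8705, -1.3965)
step 9: x0=(-0.5624, 0.3285, 0.3349) x1=(-0.6932, 1.7138, 0.5099) x2=(2.0426, 0.6854, 0.2363) x3=(0.0209, -0.5417, 1.5348) x4=(0.9956, -1.8654, -1.3884)
step 10: x0=(-0.5702, 0.3375, 0.3369) x1=(-0.6923, 1.7037, 0.4988) x2=(2.0481, 0.6870, 0.2303) x3=(0.0298, -0.5304, 1.5327) x4=(0.9839, -1.8602, -1.3803)
step 11: x0=(-0.5779, 0.3465, 0.3389) x1=(-0.6913, 1.6935, 0.4876) x2=(2.0535, 0.6886, 0.2244) x3=(0.0388, -0.5192, 1.5306) x4=(0.9723, -1.8550, -1.3721)
step 12: x0=(-0.5856, 0.3556, 0.3410) x1=(-0.6903, 1.6832, 0.4765) x2=(2.0588, 0.6901, 0.2185) x3=(0.0477, -0.5078, 1.5284) x4=(0.9606, -1.8498, -1.3639)
step 13: x0=(-0.5933, 0.3647, 0.3432) x1=(-0.6893, 1.6728, 0.4654) x2=(2.0641, 0.6917, 0.2126) x3=(0.0567, -0.4964, 1.5261) x4=(0.9489, -1.8445, -1.3556)
step 14: x0=(-0.6009, 0.3739, 0.3454) x1=(-0.6882, 1.6623, 0.4542) x2=(2.0693, 0.6932, 0.2067) x3=(0.0656, -0.4849, 1.5237) x4=(0.9372, -1.8392, -1.3474)
step 15: x0=(-0.6084, 0.3832, 0.3477) x1=(-0.6871, 1.6516, 0.4431) x2=(2.0745, 0.6947, 0.2008) x3=(0.0745, -0.4734, 1.5212) x4=(0.9255, -1.8339, -1.3391)
step 16: x0=(-0.6159, 0.3926, 0.3501) x1=(-0.6860, 1.6408, 0.4320) x2=(2.0796, 0.6962, 0.1949) x3=(0.0834, -0.4618, 1.5187) x4=(0.9138, -1.8285, -1.3307)
step 17: x0=(-0.6233, 0.4021, 0.3525) x1=(-0.6848, 1.6299, 0.4208) x2=(2.0846, 0.6976, 0.1890) x3=(0.0923, -0.4502, 1.5161) x4=(0.9020, -1.8231, -1.3223)
step 18: x0=(-0.6307, 0.4117, 0.3549) x1=(-0.6836, 1.6189, 0.4097) x2=(2.0895, 0.6990, 0.1831) x3=(0.1012, -0.4385, 1.5134) x4=(0.8903, -1.8177, -1.3139)
step 19: x0=(-0.6380, 0.4213, 0.3574) x1=(-0.6823, 1.6077, 0.3986) x2=(2.0944, 0.7005, 0.1773) x3=(0.1101, -0.4267, 1.5106) x4=(0.8785, -1.8122, -1.3055)
step 20: x0=(-0.6452, 0.4311, 0.3600) x1=(-0.6810, 1.5964, 0.3875) x2=(2.0992, 0.7019, 0.1714) x3=(0.1189, -0.4149, 1.5078) x4=(0.8668, -1.8066, -1.2970)
step 21: x0=(-0.6524, 0.4409, 0.3626) x1=(-0.6797, 1.5850, 0.3763) x2=(2.1039, 0.7032, 0.1656) x3=(0.1278, -0.4030, 1.5048) x4=(0.8550, -1.8011, -1.2884)
step 22: x0=(-0.6595, 0.4509, 0.3652) x1=(-0.6783, 1.5734, 0.3652) x2=(2.1085, 0.7046, 0.1597) x3=(0.1366, -0.3910, 1.5018) x4=(0.8432, -1.7954, -1.2799)
step 23: x0=(-0.6666, 0.4610, 0.3679) x1=(-0.6769, 1.5616, 0.3542) x2=(2.1131, 0.7059, 0.1539) x3=(0.1454, -0.3790, 1.4987) x4=(0.8314, -1.7898, -1.2713)
step 24: x0=(-0.6736, 0.4713, 0.3707) x1=(-0.6755, 1.5498, 0.3431) x2=(2.1176, 0.7072, 0.1481) x3=(0.1542, -0.3670, 1.4956) x4=(0.8196, -1.7841, -1.2626)
step 25: x0=(-0.6805, 0.4817, 0.3734) x1=(-0.6740, 1.5377, 0.3320) x2=(2.1221, 0.7085, 0.1423) x3=(0.1629, -0.3549, 1.4923) x4=(0.8078, -1.7783, -1.2539)
step 26: x0=(-0.6874, 0.4922, 0.3762) x1=(-0.6725, 1.5255, 0.3210) x2=(2.1265, 0.7098, 0.1365) x3=(0.1717, -0.3427, 1.4890) x4=(0.7960, -1.7725, -1.2452)
step 27: x0=(-0.6942, 0.5028, 0.3791) x1=(-0.6710, 1.5131, 0.3099) x2=(2.1308, 0.7110, 0.1307) x3=(0.1804, -0.3305, 1.4856) x4=(0.7842, -1.7667, -1.2365)
step 28: x0=(-0.7009, 0.5137, 0.3819) x1=(-0.6694, 1.5006, 0.2989) x2=(2.1350, 0.7123, 0.1249) x3=(0.1892, -0.3182, 1.4821) x4=(0.7724, -1.7608, -1.2277)
step 29: x0=(-0.7075, 0.5247, 0.3848) x1=(-0.6678, 1.4879, 0.2880) x2=(2.1391, 0.7135, 0.1192) x3=(0.1979, -0.3058, 1.4785) x4=(0.7605, -1.7549, -1.2189)
step 30: x0=(-0.7141, 0.5359, 0.3877) x1=(-0.6662, 1.4750, 0.2770) x2=(2.1432, 0.7147, 0.1134) x3=(0.2065, -0.2934, 1.4748) x4=(0.7487, -1.7489, -1.2100)
step 31: x0=(-0.7206, 0.5472, 0.3906) x1=(-0.6646, 1.4619, 0.2661) x2=(2.1472, 0.7158, 0.1077) x3=(0.2152, -0.2810, 1.4711) x4=(0.7368, -1.7429, -1.2011)
step 32: x0=(-0.7269, 0.5588, 0.3935) x1=(-0.6629, 1.4486, 0.2552) x2=(2.1512, 0.7170, 0.1020) x3=(0.2238, -0.2685, 1.4673) x4=(0.7250, -1.7369, -1.1922)
step 33: x0=(-0.7333, 0.5706, 0.3964) x1=(-0.6612, 1.4351, 0.2443) x2=(2.1551, 0.7181, 0.0963) x3=(0.2324, -0.2559, 1.4634) x4=(0.7131, -1.7308, -1.1832)
step 34: x0=(-0.7395, 0.5826, 0.3993) x1=(-0.6594, 1.4214, 0.2335) x2=(2.1588, 0.7192, 0.0905) x3=(0.2410, -0.2433, 1.4594) x4=(0.7012, -1.7246, -1.1742)
step 35: x0=(-0.7456, 0.5949, 0.4022) x1=(-0.6577, 1.4075, 0.2228) x2=(2.1626, 0.7203, 0.0849) x3=(0.2496, -0.2306, 1.4553) x4=(0.6893, -1.7184, -1.1651)
step 36: x0=(-0.7516, 0.6074, 0.4050) x1=(-0.6559, 1.3933, 0.2121) x2=(2.1662, 0.7213, 0.0792) x3=(0.2581, -0.2179, 1.4511) x4=(0.6774, -1.7122, -1.1560)
step 37: x0=(-0.7575, 0.6202, 0.4078) x1=(-0.6541, 1.3789, 0.2015) x2=(2.1698, 0.7224, 0.0735) x3=(0.2666, -0.2051, 1.4469) x4=(0.6655, -1.7059, -1.1469)
step 38: x0=(-0.7633, 0.6333, 0.4106) x1=(-0.6523, 1.3643, 0.1909) x2=(2.1733, 0.7234, 0.0679) x3=(0.2751, -0.1922, 1.4426) x4=(0.6536, -1.6996, -1.1377)
step 39: x0=(-0.7689, 0.6466, 0.4132) x1=(-0.6505, 1.3494, 0.1804) x2=(2.1767, 0.7244, 0.0622) x3=(0.2836, -0.1793, 1.4382) x4=(0.6417, -1.6932, -1.1285)

(-0.7689, 0.6466, 0.4132)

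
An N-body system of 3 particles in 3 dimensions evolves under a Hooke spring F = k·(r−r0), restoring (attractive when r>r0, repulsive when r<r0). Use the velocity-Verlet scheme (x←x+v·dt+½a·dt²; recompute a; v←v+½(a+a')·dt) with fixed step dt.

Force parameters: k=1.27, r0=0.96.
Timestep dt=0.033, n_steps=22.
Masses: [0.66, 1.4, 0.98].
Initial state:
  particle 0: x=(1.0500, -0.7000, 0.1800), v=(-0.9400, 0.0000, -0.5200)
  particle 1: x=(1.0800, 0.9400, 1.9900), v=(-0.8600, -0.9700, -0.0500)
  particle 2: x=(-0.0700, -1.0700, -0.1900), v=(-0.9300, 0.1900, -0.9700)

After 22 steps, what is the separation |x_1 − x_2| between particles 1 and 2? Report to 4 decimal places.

step 0: x0=(1.0500, -0.7000, 0.1800) x1=(1.0800, 0.9400, 1.9900) x2=(-0.0700, -1.0700, -0.1900)
step 1: x0=(1.0187, -0.6990, 0.1639) x1=(1.0512, 0.9068, 1.9871) x2=(-0.0999, -1.0627, -0.2209)
step 2: x0=(0.9870, -0.6962, 0.1499) x1=(1.0216, 0.8713, 1.9815) x2=(-0.1284, -1.0533, -0.2495)
step 3: x0=(0.9548, -0.6916, 0.1381) x1=(0.9912, 0.8335, 1.9733) x2=(-0.1554, -1.0419, -0.2757)
step 4: x0=(0.9221, -0.6852, 0.1284) x1=(0.9600, 0.7936, 1.9625) x2=(-0.1809, -1.0286, -0.2997)
step 5: x0=(0.8889, -0.6772, 0.1207) x1=(0.9280, 0.7515, 1.9491) x2=(-0.2049, -1.0134, -0.3212)
step 6: x0=(0.8553, -0.6675, 0.1151) x1=(0.8952, 0.7074, 1.9331) x2=(-0.2275, -0.9964, -0.3405)
step 7: x0=(0.8212, -0.6563, 0.1115) x1=(0.8616, 0.6614, 1.9144) x2=(-0.2487, -0.9776, -0.3574)
step 8: x0=(0.7868, -0.6437, 0.1098) x1=(0.8272, 0.6135, 1.8933) x2=(-0.2685, -0.9571, -0.3720)
step 9: x0=(0.7519, -0.6298, 0.1100) x1=(0.7921, 0.5639, 1.8696) x2=(-0.2870, -0.9351, -0.3842)
step 10: x0=(0.7167, -0.6146, 0.1121) x1=(0.7562, 0.5126, 1.8435) x2=(-0.3042, -0.9115, -0.3943)
step 11: x0=(0.6811, -0.5982, 0.1159) x1=(0.7196, 0.4598, 1.8150) x2=(-0.3201, -0.8866, -0.4020)
step 12: x0=(0.6452, -0.5808, 0.1214) x1=(0.6824, 0.4056, 1.7842) x2=(-0.3348, -0.8603, -0.4076)
step 13: x0=(0.6089, -0.5625, 0.1284) x1=(0.6444, 0.3501, 1.7512) x2=(-0.3483, -0.8328, -0.4111)
step 14: x0=(0.5725, -0.5433, 0.1369) x1=(0.6058, 0.2934, 1.7160) x2=(-0.3607, -0.8042, -0.4125)
step 15: x0=(0.5357, -0.5233, 0.1468) x1=(0.5666, 0.2356, 1.6788) x2=(-0.3721, -0.7746, -0.4119)
step 16: x0=(0.4988, -0.5028, 0.1579) x1=(0.5268, 0.1769, 1.6397) x2=(-0.3826, -0.7440, -0.4094)
step 17: x0=(0.4617, -0.4817, 0.1702) x1=(0.4865, 0.1174, 1.5987) x2=(-0.3921, -0.7126, -0.4051)
step 18: x0=(0.4245, -0.4602, 0.1836) x1=(0.4457, 0.0571, 1.5560) x2=(-0.4007, -0.6805, -0.3990)
step 19: x0=(0.3871, -0.4383, 0.1978) x1=(0.4043, -0.0037, 1.5118) x2=(-0.4087, -0.6478, -0.3913)
step 20: x0=(0.3497, -0.4162, 0.2128) x1=(0.3625, -0.0650, 1.4660) x2=(-0.4159, -0.6145, -0.3821)
step 21: x0=(0.3122, -0.3939, 0.2285) x1=(0.3203, -0.1268, 1.4190) x2=(-0.4224, -0.5808, -0.3714)
step 22: x0=(0.2748, -0.3715, 0.2446) x1=(0.2777, -0.1887, 1.3709) x2=(-0.4285, -0.5468, -0.3594)

1.9028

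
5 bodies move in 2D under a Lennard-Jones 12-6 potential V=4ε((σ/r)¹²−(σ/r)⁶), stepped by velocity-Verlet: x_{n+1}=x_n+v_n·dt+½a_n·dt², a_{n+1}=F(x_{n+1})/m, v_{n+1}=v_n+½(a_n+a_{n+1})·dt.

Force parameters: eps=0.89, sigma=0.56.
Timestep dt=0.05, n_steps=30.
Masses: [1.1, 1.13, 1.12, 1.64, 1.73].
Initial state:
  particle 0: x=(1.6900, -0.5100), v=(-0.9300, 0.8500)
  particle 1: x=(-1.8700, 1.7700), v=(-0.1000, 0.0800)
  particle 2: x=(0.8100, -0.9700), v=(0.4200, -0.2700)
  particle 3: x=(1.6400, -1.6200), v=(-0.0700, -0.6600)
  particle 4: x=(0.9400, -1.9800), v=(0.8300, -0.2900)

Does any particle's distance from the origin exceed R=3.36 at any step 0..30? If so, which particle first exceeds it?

step 0: x0=(1.6900, -0.5100) x1=(-1.8700, 1.7700) x2=(0.8100, -0.9700) x3=(1.6400, -1.6200) x4=(0.9400, -1.9800)
step 1: x0=(1.6428, -0.4682) x1=(-1.8750, 1.7740) x2=(0.8321, -0.9841) x3=(1.6345, -1.6535) x4=(0.9831, -1.9932)
step 2: x0=(1.5941, -0.4279) x1=(-1.8800, 1.7780) x2=(0.8567, -0.9990) x3=(1.6237, -1.6886) x4=(1.0306, -2.0034)
step 3: x0=(1.5436, -0.3892) x1=(-1.8850, 1.7820) x2=(0.8840, -1.0146) x3=(1.6077, -1.7256) x4=(1.0824, -2.0103)
step 4: x0=(1.4912, -0.3526) x1=(-1.8900, 1.7860) x2=(0.9144, -1.0305) x3=(1.6026, -1.7556) x4=(1.1231, -2.0224)
step 5: x0=(1.4369, -0.3184) x1=(-1.8950, 1.7900) x2=(0.9478, -1.0465) x3=(1.6706, -1.7437) x4=(1.0937, -2.0725)
step 6: x0=(1.3808, -0.2870) x1=(-1.9000, 1.7940) x2=(0.9841, -1.0618) x3=(1.7337, -1.7336) x4=(1.0683, -2.1197)
step 7: x0=(1.3232, -0.2588) x1=(-1.9050, 1.7980) x2=(1.0230, -1.0760) x3=(1.7923, -1.7250) x4=(1.0465, -2.1641)
step 8: x0=(1.2644, -0.2338) x1=(-1.9100, 1.8020) x2=(1.0641, -1.0886) x3=(1.8481, -1.7170) x4=(1.0265, -2.2068)
step 9: x0=(1.2050, -0.2120) x1=(-1.9150, 1.8060) x2=(1.1069, -1.0997) x3=(1.9021, -1.7091) x4=(1.0077, -2.2485)
step 10: x0=(1.1452, -0.1932) x1=(-1.9200, 1.8100) x2=(1.1511, -1.1093) x3=(1.9547, -1.7009) x4=(0.9894, -2.2896)
step 11: x0=(1.0854, -0.1768) x1=(-1.9250, 1.8140) x2=(1.1963, -1.1177) x3=(2.0062, -1.6923) x4=(0.9715, -2.3301)
step 12: x0=(1.0259, -0.1625) x1=(-1.9300, 1.8180) x2=(1.2424, -1.1253) x3=(2.0567, -1.6833) x4=(0.9538, -2.3703)
step 13: x0=(0.9668, -0.1497) x1=(-1.9350, 1.8220) x2=(1.2893, -1.1326) x3=(2.1062, -1.6738) x4=(0.9363, -2.4103)
step 14: x0=(0.9080, -0.1380) x1=(-1.9400, 1.8260) x2=(1.3372, -1.1399) x3=(2.1547, -1.6638) x4=(0.9189, -2.4501)
step 15: x0=(0.8495, -0.1270) x1=(-1.9450, 1.8300) x2=(1.3862, -1.1475) x3=(2.2022, -1.6531) x4=(0.9017, -2.4897)
step 16: x0=(0.7913, -0.1166) x1=(-1.9500, 1.8340) x2=(1.4363, -1.1557) x3=(2.2486, -1.6418) x4=(0.8844, -2.5293)
step 17: x0=(0.7332, -0.1064) x1=(-1.9550, 1.8380) x2=(1.4880, -1.1647) x3=(2.2938, -1.6299) x4=(0.8672, -2.5687)
step 18: x0=(0.6754, -0.0964) x1=(-1.9600, 1.8420) x2=(1.5414, -1.1747) x3=(2.3376, -1.6172) x4=(0.8501, -2.6081)
step 19: x0=(0.6176, -0.0866) x1=(-1.9650, 1.8460) x2=(1.5969, -1.1858) x3=(2.3800, -1.6036) x4=(0.8330, -2.6475)
step 20: x0=(0.5599, -0.0768) x1=(-1.9700, 1.8500) x2=(1.6549, -1.1984) x3=(2.4205, -1.5892) x4=(0.8159, -2.6868)
step 21: x0=(0.5022, -0.0671) x1=(-1.9750, 1.8540) x2=(1.7160, -1.2125) x3=(2.4589, -1.5736) x4=(0.7988, -2.7261)
step 22: x0=(0.4445, -0.0574) x1=(-1.9800, 1.8580) x2=(1.7812, -1.2286) x3=(2.4945, -1.5566) x4=(0.7818, -2.7654)
step 23: x0=(0.3869, -0.0477) x1=(-1.9849, 1.8620) x2=(1.8516, -1.2471) x3=(2.5264, -1.5380) x4=(0.7647, -2.8047)
step 24: x0=(0.3293, -0.0381) x1=(-1.9899, 1.8660) x2=(1.9292, -1.2688) x3=(2.5534, -1.5173) x4=(0.7477, -2.8440)
step 25: x0=(0.2717, -0.0284) x1=(-1.9949, 1.8699) x2=(2.0140, -1.2933) x3=(2.5755, -1.4946) x4=(0.7307, -2.8832)
step 26: x0=(0.2141, -0.0188) x1=(-1.9999, 1.8739) x2=(2.0798, -1.3110) x3=(2.6106, -1.4766) x4=(0.7136, -2.9225)
step 27: x0=(0.1566, -0.0091) x1=(-2.0049, 1.8779) x2=(2.0527, -1.2997) x3=(2.7092, -1.4784) x4=(0.6966, -2.9617)
step 28: x0=(0.0990, 0.0005) x1=(-2.0099, 1.8819) x2=(2.0334, -1.2906) x3=(2.8023, -1.4787) x4=(0.6796, -3.0009)
step 29: x0=(0.0414, 0.0101) x1=(-2.0149, 1.8859) x2=(2.0197, -1.2828) x3=(2.8916, -1.4781) x4=(0.6626, -3.0402)
step 30: x0=(-0.0162, 0.0197) x1=(-2.0199, 1.8899) x2=(2.0087, -1.2757) x3=(2.9791, -1.4771) x4=(0.6456, -3.0794)

no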